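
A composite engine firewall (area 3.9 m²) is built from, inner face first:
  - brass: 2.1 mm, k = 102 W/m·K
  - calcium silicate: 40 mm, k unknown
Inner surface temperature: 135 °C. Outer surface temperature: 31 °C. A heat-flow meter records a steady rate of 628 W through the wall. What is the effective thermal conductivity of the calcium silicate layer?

k ≈ 0.0619 W/(m·K)

Thermal resistances in series:
R_brass = L/(kA) = 0.0021/(102×3.9) = 5.279×10^-6 K/W
Sum of known resistances R_other = 5.279×10^-6 K/W
Total R = ΔT/Q = 104/628 = 0.1656 K/W
R_calcium silicate = R_total − R_other = 0.1656 K/W
k = L/(R·A) = 0.04/(0.1656×3.9)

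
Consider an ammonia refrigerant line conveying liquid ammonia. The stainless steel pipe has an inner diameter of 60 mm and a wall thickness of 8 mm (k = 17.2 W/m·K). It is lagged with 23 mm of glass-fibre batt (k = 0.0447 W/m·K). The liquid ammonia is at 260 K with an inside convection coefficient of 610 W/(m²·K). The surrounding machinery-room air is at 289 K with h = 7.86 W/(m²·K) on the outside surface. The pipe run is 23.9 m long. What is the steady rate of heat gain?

Cylindrical conduction, so R = ln(r₂/r₁)/(2πkL) per layer, in series:
R_inner film = 1/(h_i·2πr₁L) = 1/(610×2π×0.03×23.9) = 3.639×10^-4 K/W
R_stainless steel pipe wall = ln(38/30)/(2π×17.2×23.9) = 9.152×10^-5 K/W
R_glass-fibre batt = ln(61/38)/(2π×0.0447×23.9) = 0.07051 K/W
R_outer film = 1/(h_o·2πr_oL) = 1/(7.86×2π×0.061×23.9) = 0.01389 K/W
R_total = 0.08485 K/W
Q = ΔT/R_total = 29/0.08485

Q ≈ 342 W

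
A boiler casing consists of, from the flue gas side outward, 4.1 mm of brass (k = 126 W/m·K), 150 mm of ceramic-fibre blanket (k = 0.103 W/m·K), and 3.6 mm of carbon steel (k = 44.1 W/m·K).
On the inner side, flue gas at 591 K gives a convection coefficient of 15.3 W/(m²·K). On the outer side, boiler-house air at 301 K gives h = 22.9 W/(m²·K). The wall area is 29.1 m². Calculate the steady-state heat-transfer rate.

Model the wall as resistances in series:
R_inner film = 1/(h_i·A) = 1/(15.3×29.1) = 0.002246 K/W
R_brass = L/(kA) = 0.0041/(126×29.1) = 1.118×10^-6 K/W
R_ceramic-fibre blanket = L/(kA) = 0.15/(0.103×29.1) = 0.05005 K/W
R_carbon steel = L/(kA) = 0.0036/(44.1×29.1) = 2.805×10^-6 K/W
R_outer film = 1/(h_o·A) = 1/(22.9×29.1) = 0.001501 K/W
R_total = 0.0538 K/W
Q = ΔT / R_total = 290 / 0.0538

Q ≈ 5390 W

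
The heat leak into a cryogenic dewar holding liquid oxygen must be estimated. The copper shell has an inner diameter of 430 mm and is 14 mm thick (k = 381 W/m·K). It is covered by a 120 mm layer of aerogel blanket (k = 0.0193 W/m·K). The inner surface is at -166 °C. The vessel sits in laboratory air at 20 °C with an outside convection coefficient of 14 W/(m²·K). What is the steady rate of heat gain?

Q ≈ 29.8 W

Each spherical layer contributes R = (1/r_i − 1/r_o)/(4πk):
R_copper shell = (1/0.215 − 1/0.229)/(4π×381) = 5.939×10^-5 K/W
R_aerogel blanket = (1/0.229 − 1/0.349)/(4π×0.0193) = 6.191 K/W
R_outer film = 1/(h·4πr_o²) = 1/(14×4π×0.349²) = 0.04667 K/W
R_total = 6.238 K/W
Q = ΔT/R_total = 186/6.238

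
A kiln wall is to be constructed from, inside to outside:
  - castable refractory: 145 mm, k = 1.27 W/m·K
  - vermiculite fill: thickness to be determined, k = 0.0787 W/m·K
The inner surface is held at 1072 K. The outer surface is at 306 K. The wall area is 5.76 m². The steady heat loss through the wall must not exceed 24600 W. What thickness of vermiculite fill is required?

L ≈ 5.13 mm

Using the resistance-network approach (series):
R_castable refractory = L/(kA) = 0.145/(1.27×5.76) = 0.01982 K/W
Sum of the known resistances R_other = 0.01982 K/W
Required total resistance R_tot = ΔT/Q_allow = 766/24600 = 0.03114 K/W
R_vermiculite fill = R_tot − R_other = 0.01132 K/W
L = R·k·A = 0.01132×0.0787×5.76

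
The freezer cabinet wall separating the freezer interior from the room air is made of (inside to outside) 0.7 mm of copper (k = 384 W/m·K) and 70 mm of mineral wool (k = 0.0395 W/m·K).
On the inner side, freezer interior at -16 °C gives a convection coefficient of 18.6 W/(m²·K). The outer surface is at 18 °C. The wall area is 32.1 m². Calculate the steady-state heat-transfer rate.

Q ≈ 598 W

Thermal resistances in series:
R_inner film = 1/(h_i·A) = 1/(18.6×32.1) = 0.001675 K/W
R_copper = L/(kA) = 0.0007/(384×32.1) = 5.679×10^-8 K/W
R_mineral wool = L/(kA) = 0.07/(0.0395×32.1) = 0.05521 K/W
R_total = 0.05688 K/W
Q = ΔT / R_total = 34 / 0.05688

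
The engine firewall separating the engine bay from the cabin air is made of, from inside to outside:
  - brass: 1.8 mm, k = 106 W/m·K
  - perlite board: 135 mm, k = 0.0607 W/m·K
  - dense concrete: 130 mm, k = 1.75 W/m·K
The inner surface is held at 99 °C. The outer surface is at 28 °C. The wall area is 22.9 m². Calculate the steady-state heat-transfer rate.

Q ≈ 707 W

Using the resistance-network approach (series):
R_brass = L/(kA) = 0.0018/(106×22.9) = 7.415×10^-7 K/W
R_perlite board = L/(kA) = 0.135/(0.0607×22.9) = 0.09712 K/W
R_dense concrete = L/(kA) = 0.13/(1.75×22.9) = 0.003244 K/W
R_total = 0.1004 K/W
Q = ΔT / R_total = 71 / 0.1004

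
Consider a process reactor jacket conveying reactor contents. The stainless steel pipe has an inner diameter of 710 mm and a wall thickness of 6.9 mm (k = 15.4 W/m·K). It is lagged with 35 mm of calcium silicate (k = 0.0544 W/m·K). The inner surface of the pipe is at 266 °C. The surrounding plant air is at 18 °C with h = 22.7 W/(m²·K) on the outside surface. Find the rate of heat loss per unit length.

For a radial system each layer contributes R = ln(r_out/r_in)/(2πkL); films add R = 1/(hA).
R_stainless steel pipe wall = ln(361.9/355)/(2π×15.4×1) = 1.989×10^-4 K/W
R_calcium silicate = ln(396.9/361.9)/(2π×0.0544×1) = 0.2701 K/W
R_outer film = 1/(h_o·2πr_oL) = 1/(22.7×2π×0.3969×1) = 0.01766 K/W
R_total = 0.2879 K/W
Q = ΔT/R_total = 248/0.2879

q′ ≈ 861 W/m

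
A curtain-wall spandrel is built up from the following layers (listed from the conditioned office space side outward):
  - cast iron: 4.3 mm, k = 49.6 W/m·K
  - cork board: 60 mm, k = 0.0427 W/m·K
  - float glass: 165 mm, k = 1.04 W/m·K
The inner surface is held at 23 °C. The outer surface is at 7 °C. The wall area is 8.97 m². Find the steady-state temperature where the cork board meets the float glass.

Treating each layer as a thermal resistance in series:
R_cast iron = L/(kA) = 0.0043/(49.6×8.97) = 9.665×10^-6 K/W
R_cork board = L/(kA) = 0.06/(0.0427×8.97) = 0.1567 K/W
R_float glass = L/(kA) = 0.165/(1.04×8.97) = 0.01769 K/W
R_total = 0.1743 K/W;  Q = ΔT/R_total = 16/0.1743 = 91.77 W
T_interface = T_inner − Q·ΣR(inner→interface) = 23 − 91.8×0.1567

T ≈ 8.62 °C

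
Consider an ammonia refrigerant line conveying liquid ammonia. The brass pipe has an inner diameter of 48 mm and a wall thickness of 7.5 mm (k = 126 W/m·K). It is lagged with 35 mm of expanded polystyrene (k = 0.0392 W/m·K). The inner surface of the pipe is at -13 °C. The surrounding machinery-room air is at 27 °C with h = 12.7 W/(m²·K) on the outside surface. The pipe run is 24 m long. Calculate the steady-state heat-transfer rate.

Radial resistances (cylindrical: R_cond = ln(r_o/r_i)/(2πkL), R_conv = 1/(h·2πrL)):
R_brass pipe wall = ln(31.5/24)/(2π×126×24) = 1.431×10^-5 K/W
R_expanded polystyrene = ln(66.5/31.5)/(2π×0.0392×24) = 0.1264 K/W
R_outer film = 1/(h_o·2πr_oL) = 1/(12.7×2π×0.0665×24) = 0.007852 K/W
R_total = 0.1343 K/W
Q = ΔT/R_total = 40/0.1343

Q ≈ 298 W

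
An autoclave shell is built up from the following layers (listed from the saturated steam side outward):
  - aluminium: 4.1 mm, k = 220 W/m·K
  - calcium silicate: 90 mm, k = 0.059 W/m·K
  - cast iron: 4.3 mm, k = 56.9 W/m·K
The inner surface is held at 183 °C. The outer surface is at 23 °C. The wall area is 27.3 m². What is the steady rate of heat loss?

Thermal resistances in series:
R_aluminium = L/(kA) = 0.0041/(220×27.3) = 6.827×10^-7 K/W
R_calcium silicate = L/(kA) = 0.09/(0.059×27.3) = 0.05588 K/W
R_cast iron = L/(kA) = 0.0043/(56.9×27.3) = 2.768×10^-6 K/W
R_total = 0.05588 K/W
Q = ΔT / R_total = 160 / 0.05588

Q ≈ 2860 W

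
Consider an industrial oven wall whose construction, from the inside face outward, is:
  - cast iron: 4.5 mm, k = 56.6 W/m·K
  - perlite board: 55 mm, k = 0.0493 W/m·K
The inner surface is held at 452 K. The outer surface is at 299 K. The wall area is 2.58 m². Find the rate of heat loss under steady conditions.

Q ≈ 354 W

Using the resistance-network approach (series):
R_cast iron = L/(kA) = 0.0045/(56.6×2.58) = 3.082×10^-5 K/W
R_perlite board = L/(kA) = 0.055/(0.0493×2.58) = 0.4324 K/W
R_total = 0.4324 K/W
Q = ΔT / R_total = 153 / 0.4324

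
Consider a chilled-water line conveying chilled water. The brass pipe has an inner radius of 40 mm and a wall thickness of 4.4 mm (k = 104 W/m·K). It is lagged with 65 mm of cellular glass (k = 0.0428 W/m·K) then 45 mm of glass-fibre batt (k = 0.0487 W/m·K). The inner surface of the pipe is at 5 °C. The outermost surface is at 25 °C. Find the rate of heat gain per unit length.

Treating each annulus and film as a series resistance:
R_brass pipe wall = ln(44.4/40)/(2π×104×1) = 1.597×10^-4 K/W
R_cellular glass = ln(109.4/44.4)/(2π×0.0428×1) = 3.353 K/W
R_glass-fibre batt = ln(154.4/109.4)/(2π×0.0487×1) = 1.126 K/W
R_total = 4.479 K/W
Q = ΔT/R_total = 20/4.479

q′ ≈ 4.46 W/m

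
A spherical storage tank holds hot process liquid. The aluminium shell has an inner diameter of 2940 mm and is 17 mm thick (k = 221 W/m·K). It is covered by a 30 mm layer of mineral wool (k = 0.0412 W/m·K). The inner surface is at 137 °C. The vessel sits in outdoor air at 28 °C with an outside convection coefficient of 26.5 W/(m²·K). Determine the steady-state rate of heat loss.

Each spherical layer contributes R = (1/r_i − 1/r_o)/(4πk):
R_aluminium shell = (1/1.47 − 1/1.487)/(4π×221) = 2.8×10^-6 K/W
R_mineral wool = (1/1.487 − 1/1.517)/(4π×0.0412) = 0.02569 K/W
R_outer film = 1/(h·4πr_o²) = 1/(26.5×4π×1.517²) = 0.001305 K/W
R_total = 0.02699 K/W
Q = ΔT/R_total = 109/0.02699

Q ≈ 4040 W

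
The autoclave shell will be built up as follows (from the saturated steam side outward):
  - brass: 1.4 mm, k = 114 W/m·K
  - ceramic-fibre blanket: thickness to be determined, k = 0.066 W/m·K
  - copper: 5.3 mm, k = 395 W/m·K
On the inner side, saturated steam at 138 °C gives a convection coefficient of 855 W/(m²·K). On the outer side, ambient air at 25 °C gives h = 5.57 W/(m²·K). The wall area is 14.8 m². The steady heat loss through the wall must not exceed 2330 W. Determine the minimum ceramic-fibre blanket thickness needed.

L ≈ 35.4 mm

Thermal resistances in series:
R_inner film = 1/(h_i·A) = 1/(855×14.8) = 7.903×10^-5 K/W
R_brass = L/(kA) = 0.0014/(114×14.8) = 8.298×10^-7 K/W
R_copper = L/(kA) = 0.0053/(395×14.8) = 9.066×10^-7 K/W
R_outer film = 1/(h_o·A) = 1/(5.57×14.8) = 0.01213 K/W
Sum of the known resistances R_other = 0.01221 K/W
Required total resistance R_tot = ΔT/Q_allow = 113/2330 = 0.0485 K/W
R_ceramic-fibre blanket = R_tot − R_other = 0.03629 K/W
L = R·k·A = 0.03629×0.066×14.8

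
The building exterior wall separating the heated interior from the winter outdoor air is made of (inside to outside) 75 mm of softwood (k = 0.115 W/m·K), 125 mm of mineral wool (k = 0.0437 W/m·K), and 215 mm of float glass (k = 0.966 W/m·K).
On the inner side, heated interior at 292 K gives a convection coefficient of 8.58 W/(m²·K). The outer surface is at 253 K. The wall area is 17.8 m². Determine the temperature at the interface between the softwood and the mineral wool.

Model the wall as resistances in series:
R_inner film = 1/(h_i·A) = 1/(8.58×17.8) = 0.006548 K/W
R_softwood = L/(kA) = 0.075/(0.115×17.8) = 0.03664 K/W
R_mineral wool = L/(kA) = 0.125/(0.0437×17.8) = 0.1607 K/W
R_float glass = L/(kA) = 0.215/(0.966×17.8) = 0.0125 K/W
R_total = 0.2164 K/W;  Q = ΔT/R_total = 39/0.2164 = 180.2 W
T_interface = T_inner − Q·ΣR(inner→interface) = 292 − 180×0.04319

T ≈ 284 K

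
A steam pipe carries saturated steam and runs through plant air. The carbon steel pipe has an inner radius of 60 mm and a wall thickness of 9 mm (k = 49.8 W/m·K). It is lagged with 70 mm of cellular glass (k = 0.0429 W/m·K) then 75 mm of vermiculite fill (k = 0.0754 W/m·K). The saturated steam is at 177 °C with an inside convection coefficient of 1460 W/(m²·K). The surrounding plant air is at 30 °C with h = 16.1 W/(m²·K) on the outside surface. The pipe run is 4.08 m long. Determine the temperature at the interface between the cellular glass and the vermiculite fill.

T ≈ 69.5 °C

Radial resistances (cylindrical: R_cond = ln(r_o/r_i)/(2πkL), R_conv = 1/(h·2πrL)):
R_inner film = 1/(h_i·2πr₁L) = 1/(1460×2π×0.06×4.08) = 4.453×10^-4 K/W
R_carbon steel pipe wall = ln(69/60)/(2π×49.8×4.08) = 1.095×10^-4 K/W
R_cellular glass = ln(139/69)/(2π×0.0429×4.08) = 0.6368 K/W
R_vermiculite fill = ln(214/139)/(2π×0.0754×4.08) = 0.2232 K/W
R_outer film = 1/(h_o·2πr_oL) = 1/(16.1×2π×0.214×4.08) = 0.01132 K/W
R_total = 0.872 K/W
Q = ΔT/R_total = 147/0.872
Q = 169 W
T_interface = T_inner − Q·ΣR(inner→interface) = 177 − 169×0.6374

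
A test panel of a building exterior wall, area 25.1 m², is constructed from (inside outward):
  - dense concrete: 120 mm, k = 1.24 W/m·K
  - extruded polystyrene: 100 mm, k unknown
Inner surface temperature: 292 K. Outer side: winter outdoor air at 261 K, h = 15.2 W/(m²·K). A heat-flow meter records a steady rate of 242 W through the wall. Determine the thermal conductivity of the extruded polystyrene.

Series thermal resistances:
R_dense concrete = L/(kA) = 0.12/(1.24×25.1) = 0.003856 K/W
R_outer film = 1/(h_o·A) = 1/(15.2×25.1) = 0.002621 K/W
Sum of known resistances R_other = 0.006477 K/W
Total R = ΔT/Q = 31/242 = 0.1281 K/W
R_extruded polystyrene = R_total − R_other = 0.1216 K/W
k = L/(R·A) = 0.1/(0.1216×25.1)

k ≈ 0.0328 W/(m·K)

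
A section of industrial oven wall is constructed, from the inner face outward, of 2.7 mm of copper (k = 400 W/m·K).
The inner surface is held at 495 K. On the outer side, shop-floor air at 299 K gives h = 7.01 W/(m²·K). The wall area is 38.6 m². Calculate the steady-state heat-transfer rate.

Using the resistance-network approach (series):
R_copper = L/(kA) = 0.0027/(400×38.6) = 1.749×10^-7 K/W
R_outer film = 1/(h_o·A) = 1/(7.01×38.6) = 0.003696 K/W
R_total = 0.003696 K/W
Q = ΔT / R_total = 196 / 0.003696

Q ≈ 53000 W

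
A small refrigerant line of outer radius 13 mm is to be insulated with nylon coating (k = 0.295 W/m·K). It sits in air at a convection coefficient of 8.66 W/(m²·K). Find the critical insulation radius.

For a cylinder r_cr = k/h = 0.295/8.66
r_cr = 34.1 mm; since the bare radius (13 mm) is below r_cr, adding a thin layer of insulation will *increase* heat loss.

r_cr ≈ 34.1 mm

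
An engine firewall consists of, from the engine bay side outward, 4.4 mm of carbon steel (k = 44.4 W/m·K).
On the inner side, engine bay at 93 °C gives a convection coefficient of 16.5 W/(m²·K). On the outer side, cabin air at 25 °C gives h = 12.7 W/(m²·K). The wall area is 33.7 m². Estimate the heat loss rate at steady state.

Using the resistance-network approach (series):
R_inner film = 1/(h_i·A) = 1/(16.5×33.7) = 0.001798 K/W
R_carbon steel = L/(kA) = 0.0044/(44.4×33.7) = 2.941×10^-6 K/W
R_outer film = 1/(h_o·A) = 1/(12.7×33.7) = 0.002337 K/W
R_total = 0.004138 K/W
Q = ΔT / R_total = 68 / 0.004138

Q ≈ 16400 W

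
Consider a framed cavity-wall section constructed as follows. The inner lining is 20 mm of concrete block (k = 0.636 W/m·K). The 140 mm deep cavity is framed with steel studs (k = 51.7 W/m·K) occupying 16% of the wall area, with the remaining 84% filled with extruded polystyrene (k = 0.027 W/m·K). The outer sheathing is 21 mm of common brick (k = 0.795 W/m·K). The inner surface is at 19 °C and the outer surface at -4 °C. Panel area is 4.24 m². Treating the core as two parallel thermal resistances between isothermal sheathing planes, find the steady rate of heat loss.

Q ≈ 1300 W

Sheathing layers in series; stud and cavity paths in parallel between them.
R_inner = 0.02/(0.636×4.24) = 0.007417 K/W
R_stud  = 0.14/(51.7×0.16×4.24) = 0.003992 K/W
R_cav   = 0.14/(0.027×0.84×4.24) = 1.456 K/W
1/R_core = 1/R_stud + 1/R_cav → R_core = 0.003981 K/W
R_outer = 0.021/(0.795×4.24) = 0.00623 K/W
R_total = 0.01763 K/W
Q = ΔT/R_total = 23/0.01763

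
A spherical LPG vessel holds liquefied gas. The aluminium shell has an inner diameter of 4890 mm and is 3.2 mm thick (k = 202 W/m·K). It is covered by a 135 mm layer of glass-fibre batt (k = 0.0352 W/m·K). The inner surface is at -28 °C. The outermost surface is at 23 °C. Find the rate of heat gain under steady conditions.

Q ≈ 1060 W

Each spherical layer contributes R = (1/r_i − 1/r_o)/(4πk):
R_aluminium shell = (1/2.445 − 1/2.4482)/(4π×202) = 2.106×10^-7 K/W
R_glass-fibre batt = (1/2.4482 − 1/2.5832)/(4π×0.0352) = 0.04826 K/W
R_total = 0.04826 K/W
Q = ΔT/R_total = 51/0.04826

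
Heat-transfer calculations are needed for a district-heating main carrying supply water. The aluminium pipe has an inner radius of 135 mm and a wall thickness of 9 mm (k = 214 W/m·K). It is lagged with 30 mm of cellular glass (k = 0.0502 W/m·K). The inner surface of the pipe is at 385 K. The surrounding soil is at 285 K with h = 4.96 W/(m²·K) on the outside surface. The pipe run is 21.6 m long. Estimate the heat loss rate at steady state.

Treating each annulus and film as a series resistance:
R_aluminium pipe wall = ln(144/135)/(2π×214×21.6) = 2.222×10^-6 K/W
R_cellular glass = ln(174/144)/(2π×0.0502×21.6) = 0.02778 K/W
R_outer film = 1/(h_o·2πr_oL) = 1/(4.96×2π×0.174×21.6) = 0.008538 K/W
R_total = 0.03632 K/W
Q = ΔT/R_total = 100/0.03632

Q ≈ 2750 W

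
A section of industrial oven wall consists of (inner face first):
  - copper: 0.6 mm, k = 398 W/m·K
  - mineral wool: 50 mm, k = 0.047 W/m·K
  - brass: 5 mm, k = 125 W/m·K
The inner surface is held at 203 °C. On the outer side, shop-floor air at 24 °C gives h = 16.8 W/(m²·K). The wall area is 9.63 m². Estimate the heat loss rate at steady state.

Using the resistance-network approach (series):
R_copper = L/(kA) = 0.0006/(398×9.63) = 1.565×10^-7 K/W
R_mineral wool = L/(kA) = 0.05/(0.047×9.63) = 0.1105 K/W
R_brass = L/(kA) = 0.005/(125×9.63) = 4.154×10^-6 K/W
R_outer film = 1/(h_o·A) = 1/(16.8×9.63) = 0.006181 K/W
R_total = 0.1167 K/W
Q = ΔT / R_total = 179 / 0.1167

Q ≈ 1530 W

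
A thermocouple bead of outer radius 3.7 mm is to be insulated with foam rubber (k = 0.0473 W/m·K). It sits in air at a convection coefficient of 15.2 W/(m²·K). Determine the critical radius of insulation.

r_cr ≈ 6.22 mm

For a sphere r_cr = 2k/h = 2×0.0473/15.2
r_cr = 6.22 mm; since the bare radius (3.7 mm) is below r_cr, adding a thin layer of insulation will *increase* heat loss.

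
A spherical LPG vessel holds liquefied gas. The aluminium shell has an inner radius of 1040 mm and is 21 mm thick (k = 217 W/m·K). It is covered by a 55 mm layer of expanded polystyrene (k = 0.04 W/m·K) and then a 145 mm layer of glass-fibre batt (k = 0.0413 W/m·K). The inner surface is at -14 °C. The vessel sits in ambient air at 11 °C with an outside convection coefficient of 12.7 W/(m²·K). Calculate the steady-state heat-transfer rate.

Q ≈ 84.8 W

Radial (spherical) resistances in series:
R_aluminium shell = (1/1.04 − 1/1.061)/(4π×217) = 6.979×10^-6 K/W
R_expanded polystyrene = (1/1.061 − 1/1.116)/(4π×0.04) = 0.09241 K/W
R_glass-fibre batt = (1/1.116 − 1/1.261)/(4π×0.0413) = 0.1985 K/W
R_outer film = 1/(h·4πr_o²) = 1/(12.7×4π×1.261²) = 0.003941 K/W
R_total = 0.2949 K/W
Q = ΔT/R_total = 25/0.2949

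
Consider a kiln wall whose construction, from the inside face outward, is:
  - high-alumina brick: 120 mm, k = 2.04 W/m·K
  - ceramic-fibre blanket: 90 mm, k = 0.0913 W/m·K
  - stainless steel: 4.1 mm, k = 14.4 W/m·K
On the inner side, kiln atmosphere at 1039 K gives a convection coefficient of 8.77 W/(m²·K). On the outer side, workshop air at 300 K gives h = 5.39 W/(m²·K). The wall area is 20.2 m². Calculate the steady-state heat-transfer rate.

Using the resistance-network approach (series):
R_inner film = 1/(h_i·A) = 1/(8.77×20.2) = 0.005645 K/W
R_high-alumina brick = L/(kA) = 0.12/(2.04×20.2) = 0.002912 K/W
R_ceramic-fibre blanket = L/(kA) = 0.09/(0.0913×20.2) = 0.0488 K/W
R_stainless steel = L/(kA) = 0.0041/(14.4×20.2) = 1.41×10^-5 K/W
R_outer film = 1/(h_o·A) = 1/(5.39×20.2) = 0.009185 K/W
R_total = 0.06656 K/W
Q = ΔT / R_total = 739 / 0.06656

Q ≈ 11100 W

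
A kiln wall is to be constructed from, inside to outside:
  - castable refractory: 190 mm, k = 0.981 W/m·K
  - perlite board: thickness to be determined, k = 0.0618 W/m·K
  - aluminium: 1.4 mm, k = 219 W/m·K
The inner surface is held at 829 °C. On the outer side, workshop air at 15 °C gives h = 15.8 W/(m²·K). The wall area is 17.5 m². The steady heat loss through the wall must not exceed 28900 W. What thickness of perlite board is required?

L ≈ 14.6 mm

Thermal resistances in series:
R_castable refractory = L/(kA) = 0.19/(0.981×17.5) = 0.01107 K/W
R_aluminium = L/(kA) = 0.0014/(219×17.5) = 3.653×10^-7 K/W
R_outer film = 1/(h_o·A) = 1/(15.8×17.5) = 0.003617 K/W
Sum of the known resistances R_other = 0.01468 K/W
Required total resistance R_tot = ΔT/Q_allow = 814/28900 = 0.02817 K/W
R_perlite board = R_tot − R_other = 0.01348 K/W
L = R·k·A = 0.01348×0.0618×17.5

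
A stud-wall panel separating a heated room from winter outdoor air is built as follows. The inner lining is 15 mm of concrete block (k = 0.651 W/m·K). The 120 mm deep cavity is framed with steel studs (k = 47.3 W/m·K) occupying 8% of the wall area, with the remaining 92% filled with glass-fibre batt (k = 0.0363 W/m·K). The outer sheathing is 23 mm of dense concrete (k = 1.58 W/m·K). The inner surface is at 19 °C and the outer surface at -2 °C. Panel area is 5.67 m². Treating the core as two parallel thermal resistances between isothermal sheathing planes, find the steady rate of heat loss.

Sheathing layers in series; stud and cavity paths in parallel between them.
R_inner = 0.015/(0.651×5.67) = 0.004064 K/W
R_stud  = 0.12/(47.3×0.08×5.67) = 0.005593 K/W
R_cav   = 0.12/(0.0363×0.92×5.67) = 0.6337 K/W
1/R_core = 1/R_stud + 1/R_cav → R_core = 0.005544 K/W
R_outer = 0.023/(1.58×5.67) = 0.002567 K/W
R_total = 0.01218 K/W
Q = ΔT/R_total = 21/0.01218

Q ≈ 1720 W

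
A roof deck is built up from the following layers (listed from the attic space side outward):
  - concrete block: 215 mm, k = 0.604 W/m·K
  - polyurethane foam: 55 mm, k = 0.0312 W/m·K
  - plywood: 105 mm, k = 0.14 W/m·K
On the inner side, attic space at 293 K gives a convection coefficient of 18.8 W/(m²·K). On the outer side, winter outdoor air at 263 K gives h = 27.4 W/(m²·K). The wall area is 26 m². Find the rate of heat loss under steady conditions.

Treating each layer as a thermal resistance in series:
R_inner film = 1/(h_i·A) = 1/(18.8×26) = 0.002046 K/W
R_concrete block = L/(kA) = 0.215/(0.604×26) = 0.01369 K/W
R_polyurethane foam = L/(kA) = 0.055/(0.0312×26) = 0.0678 K/W
R_plywood = L/(kA) = 0.105/(0.14×26) = 0.02885 K/W
R_outer film = 1/(h_o·A) = 1/(27.4×26) = 0.001404 K/W
R_total = 0.1138 K/W
Q = ΔT / R_total = 30 / 0.1138

Q ≈ 264 W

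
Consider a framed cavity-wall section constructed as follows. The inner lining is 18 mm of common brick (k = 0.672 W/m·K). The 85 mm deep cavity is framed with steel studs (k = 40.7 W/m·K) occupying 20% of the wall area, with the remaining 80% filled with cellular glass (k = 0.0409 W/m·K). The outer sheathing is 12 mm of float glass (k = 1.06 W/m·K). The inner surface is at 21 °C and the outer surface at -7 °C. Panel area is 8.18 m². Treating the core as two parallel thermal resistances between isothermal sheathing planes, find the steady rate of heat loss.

Sheathing layers in series; stud and cavity paths in parallel between them.
R_inner = 0.018/(0.672×8.18) = 0.003275 K/W
R_stud  = 0.085/(40.7×0.2×8.18) = 0.001277 K/W
R_cav   = 0.085/(0.0409×0.8×8.18) = 0.3176 K/W
1/R_core = 1/R_stud + 1/R_cav → R_core = 0.001271 K/W
R_outer = 0.012/(1.06×8.18) = 0.001384 K/W
R_total = 0.00593 K/W
Q = ΔT/R_total = 28/0.00593

Q ≈ 4720 W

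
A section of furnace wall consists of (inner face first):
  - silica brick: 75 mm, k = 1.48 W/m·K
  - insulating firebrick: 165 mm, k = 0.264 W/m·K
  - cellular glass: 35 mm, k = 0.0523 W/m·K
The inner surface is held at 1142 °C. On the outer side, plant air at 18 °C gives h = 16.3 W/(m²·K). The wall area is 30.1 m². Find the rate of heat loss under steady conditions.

Model the wall as resistances in series:
R_silica brick = L/(kA) = 0.075/(1.48×30.1) = 0.001684 K/W
R_insulating firebrick = L/(kA) = 0.165/(0.264×30.1) = 0.02076 K/W
R_cellular glass = L/(kA) = 0.035/(0.0523×30.1) = 0.02223 K/W
R_outer film = 1/(h_o·A) = 1/(16.3×30.1) = 0.002038 K/W
R_total = 0.04672 K/W
Q = ΔT / R_total = 1124 / 0.04672

Q ≈ 24100 W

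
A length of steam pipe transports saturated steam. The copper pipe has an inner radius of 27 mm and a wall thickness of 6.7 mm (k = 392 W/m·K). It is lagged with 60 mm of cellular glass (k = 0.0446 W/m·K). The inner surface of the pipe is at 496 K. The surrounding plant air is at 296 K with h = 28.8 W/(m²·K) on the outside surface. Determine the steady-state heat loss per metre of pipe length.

Radial resistances (cylindrical: R_cond = ln(r_o/r_i)/(2πkL), R_conv = 1/(h·2πrL)):
R_copper pipe wall = ln(33.7/27)/(2π×392×1) = 9×10^-5 K/W
R_cellular glass = ln(93.7/33.7)/(2π×0.0446×1) = 3.649 K/W
R_outer film = 1/(h_o·2πr_oL) = 1/(28.8×2π×0.0937×1) = 0.05898 K/W
R_total = 3.708 K/W
Q = ΔT/R_total = 200/3.708

q′ ≈ 53.9 W/m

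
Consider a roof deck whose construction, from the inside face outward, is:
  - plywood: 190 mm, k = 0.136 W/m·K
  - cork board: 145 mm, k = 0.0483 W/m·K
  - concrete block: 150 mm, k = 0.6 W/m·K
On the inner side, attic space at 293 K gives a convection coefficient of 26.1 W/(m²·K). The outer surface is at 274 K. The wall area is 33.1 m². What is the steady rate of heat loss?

Thermal resistances in series:
R_inner film = 1/(h_i·A) = 1/(26.1×33.1) = 0.001158 K/W
R_plywood = L/(kA) = 0.19/(0.136×33.1) = 0.04221 K/W
R_cork board = L/(kA) = 0.145/(0.0483×33.1) = 0.0907 K/W
R_concrete block = L/(kA) = 0.15/(0.6×33.1) = 0.007553 K/W
R_total = 0.1416 K/W
Q = ΔT / R_total = 19 / 0.1416

Q ≈ 134 W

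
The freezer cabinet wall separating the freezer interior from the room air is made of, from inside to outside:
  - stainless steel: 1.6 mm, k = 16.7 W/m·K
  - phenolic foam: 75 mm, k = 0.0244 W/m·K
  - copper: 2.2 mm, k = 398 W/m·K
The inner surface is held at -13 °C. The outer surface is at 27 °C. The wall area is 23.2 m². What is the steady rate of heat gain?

Q ≈ 302 W

Using the resistance-network approach (series):
R_stainless steel = L/(kA) = 0.0016/(16.7×23.2) = 4.13×10^-6 K/W
R_phenolic foam = L/(kA) = 0.075/(0.0244×23.2) = 0.1325 K/W
R_copper = L/(kA) = 0.0022/(398×23.2) = 2.383×10^-7 K/W
R_total = 0.1325 K/W
Q = ΔT / R_total = 40 / 0.1325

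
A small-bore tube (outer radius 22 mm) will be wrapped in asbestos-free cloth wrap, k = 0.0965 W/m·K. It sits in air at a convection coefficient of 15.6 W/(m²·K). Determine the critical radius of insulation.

r_cr ≈ 6.19 mm

For a cylinder r_cr = k/h = 0.0965/15.6
r_cr = 6.19 mm; since the bare radius (22 mm) is above r_cr, any added insulation will reduce heat loss.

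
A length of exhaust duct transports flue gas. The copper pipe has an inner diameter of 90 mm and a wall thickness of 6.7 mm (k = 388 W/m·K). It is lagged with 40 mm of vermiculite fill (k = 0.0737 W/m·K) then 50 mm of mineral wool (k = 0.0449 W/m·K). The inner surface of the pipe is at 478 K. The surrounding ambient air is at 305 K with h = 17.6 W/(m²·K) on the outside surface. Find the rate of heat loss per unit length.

Per-layer cylindrical resistances, series-summed:
R_copper pipe wall = ln(51.7/45)/(2π×388×1) = 5.693×10^-5 K/W
R_vermiculite fill = ln(91.7/51.7)/(2π×0.0737×1) = 1.238 K/W
R_mineral wool = ln(141.7/91.7)/(2π×0.0449×1) = 1.543 K/W
R_outer film = 1/(h_o·2πr_oL) = 1/(17.6×2π×0.1417×1) = 0.06382 K/W
R_total = 2.844 K/W
Q = ΔT/R_total = 173/2.844

q′ ≈ 60.8 W/m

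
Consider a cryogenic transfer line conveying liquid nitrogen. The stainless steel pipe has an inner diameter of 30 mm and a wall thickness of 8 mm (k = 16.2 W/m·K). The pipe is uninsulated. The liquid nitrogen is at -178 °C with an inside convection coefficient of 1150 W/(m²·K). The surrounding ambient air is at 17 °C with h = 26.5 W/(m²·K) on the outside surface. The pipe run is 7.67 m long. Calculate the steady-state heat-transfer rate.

Treating each annulus and film as a series resistance:
R_inner film = 1/(h_i·2πr₁L) = 1/(1150×2π×0.015×7.67) = 0.001203 K/W
R_stainless steel pipe wall = ln(23/15)/(2π×16.2×7.67) = 5.475×10^-4 K/W
R_outer film = 1/(h_o·2πr_oL) = 1/(26.5×2π×0.023×7.67) = 0.03404 K/W
R_total = 0.0358 K/W
Q = ΔT/R_total = 195/0.0358

Q ≈ 5450 W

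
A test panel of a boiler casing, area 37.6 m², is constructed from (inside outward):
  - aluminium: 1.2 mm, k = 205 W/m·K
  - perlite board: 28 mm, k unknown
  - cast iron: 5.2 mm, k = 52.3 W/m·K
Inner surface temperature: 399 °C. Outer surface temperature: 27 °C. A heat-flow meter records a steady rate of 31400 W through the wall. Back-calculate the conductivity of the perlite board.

k ≈ 0.0629 W/(m·K)

Model the wall as resistances in series:
R_aluminium = L/(kA) = 0.0012/(205×37.6) = 1.557×10^-7 K/W
R_cast iron = L/(kA) = 0.0052/(52.3×37.6) = 2.644×10^-6 K/W
Sum of known resistances R_other = 2.8×10^-6 K/W
Total R = ΔT/Q = 372/31400 = 0.01185 K/W
R_perlite board = R_total − R_other = 0.01184 K/W
k = L/(R·A) = 0.028/(0.01184×37.6)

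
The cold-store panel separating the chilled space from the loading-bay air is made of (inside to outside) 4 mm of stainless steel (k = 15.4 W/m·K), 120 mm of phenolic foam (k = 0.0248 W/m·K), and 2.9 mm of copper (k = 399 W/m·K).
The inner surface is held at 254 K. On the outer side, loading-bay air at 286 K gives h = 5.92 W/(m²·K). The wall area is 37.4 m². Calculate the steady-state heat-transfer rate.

Treating each layer as a thermal resistance in series:
R_stainless steel = L/(kA) = 0.004/(15.4×37.4) = 6.945×10^-6 K/W
R_phenolic foam = L/(kA) = 0.12/(0.0248×37.4) = 0.1294 K/W
R_copper = L/(kA) = 0.0029/(399×37.4) = 1.943×10^-7 K/W
R_outer film = 1/(h_o·A) = 1/(5.92×37.4) = 0.004517 K/W
R_total = 0.1339 K/W
Q = ΔT / R_total = 32 / 0.1339

Q ≈ 239 W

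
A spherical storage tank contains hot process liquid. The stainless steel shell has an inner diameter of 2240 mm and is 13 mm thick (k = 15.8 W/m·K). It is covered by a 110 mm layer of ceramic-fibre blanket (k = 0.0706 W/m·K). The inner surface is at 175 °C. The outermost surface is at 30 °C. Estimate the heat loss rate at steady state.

Q ≈ 1650 W

For a spherical shell R = (1/r₁ − 1/r₂)/(4πk); film R = 1/(h·4πr²). In series:
R_stainless steel shell = (1/1.12 − 1/1.133)/(4π×15.8) = 5.16×10^-5 K/W
R_ceramic-fibre blanket = (1/1.133 − 1/1.243)/(4π×0.0706) = 0.08804 K/W
R_total = 0.08809 K/W
Q = ΔT/R_total = 145/0.08809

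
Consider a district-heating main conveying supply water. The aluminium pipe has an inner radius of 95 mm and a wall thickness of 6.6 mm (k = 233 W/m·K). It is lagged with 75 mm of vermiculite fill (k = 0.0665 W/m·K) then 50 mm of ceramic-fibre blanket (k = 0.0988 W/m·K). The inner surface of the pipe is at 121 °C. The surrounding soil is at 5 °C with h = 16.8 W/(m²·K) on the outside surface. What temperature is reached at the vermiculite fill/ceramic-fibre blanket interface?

For a radial system each layer contributes R = ln(r_out/r_in)/(2πkL); films add R = 1/(hA).
R_aluminium pipe wall = ln(101.6/95)/(2π×233×1) = 4.588×10^-5 K/W
R_vermiculite fill = ln(176.6/101.6)/(2π×0.0665×1) = 1.323 K/W
R_ceramic-fibre blanket = ln(226.6/176.6)/(2π×0.0988×1) = 0.4016 K/W
R_outer film = 1/(h_o·2πr_oL) = 1/(16.8×2π×0.2266×1) = 0.04181 K/W
R_total = 1.767 K/W
Q = ΔT/R_total = 116/1.767
Q = 65.7 W/m
T_interface = T_inner − Q·ΣR(inner→interface) = 121 − 65.7×1.323

T ≈ 34.1 °C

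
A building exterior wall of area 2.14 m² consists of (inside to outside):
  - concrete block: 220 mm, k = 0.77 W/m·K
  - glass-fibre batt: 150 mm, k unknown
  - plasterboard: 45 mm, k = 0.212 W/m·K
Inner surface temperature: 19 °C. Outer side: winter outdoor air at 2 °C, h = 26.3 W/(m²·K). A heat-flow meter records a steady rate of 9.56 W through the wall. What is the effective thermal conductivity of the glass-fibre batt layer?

k ≈ 0.0459 W/(m·K)

Thermal resistances in series:
R_concrete block = L/(kA) = 0.22/(0.77×2.14) = 0.1335 K/W
R_plasterboard = L/(kA) = 0.045/(0.212×2.14) = 0.09919 K/W
R_outer film = 1/(h_o·A) = 1/(26.3×2.14) = 0.01777 K/W
Sum of known resistances R_other = 0.2505 K/W
Total R = ΔT/Q = 17/9.56 = 1.778 K/W
R_glass-fibre batt = R_total − R_other = 1.528 K/W
k = L/(R·A) = 0.15/(1.528×2.14)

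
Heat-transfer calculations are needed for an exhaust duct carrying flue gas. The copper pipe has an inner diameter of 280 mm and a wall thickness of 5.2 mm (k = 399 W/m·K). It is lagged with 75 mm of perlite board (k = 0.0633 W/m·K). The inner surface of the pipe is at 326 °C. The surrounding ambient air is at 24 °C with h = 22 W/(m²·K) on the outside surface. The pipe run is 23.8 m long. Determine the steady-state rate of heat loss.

Q ≈ 6660 W

For a radial system each layer contributes R = ln(r_out/r_in)/(2πkL); films add R = 1/(hA).
R_copper pipe wall = ln(145.2/140)/(2π×399×23.8) = 6.112×10^-7 K/W
R_perlite board = ln(220.2/145.2)/(2π×0.0633×23.8) = 0.04399 K/W
R_outer film = 1/(h_o·2πr_oL) = 1/(22×2π×0.2202×23.8) = 0.00138 K/W
R_total = 0.04537 K/W
Q = ΔT/R_total = 302/0.04537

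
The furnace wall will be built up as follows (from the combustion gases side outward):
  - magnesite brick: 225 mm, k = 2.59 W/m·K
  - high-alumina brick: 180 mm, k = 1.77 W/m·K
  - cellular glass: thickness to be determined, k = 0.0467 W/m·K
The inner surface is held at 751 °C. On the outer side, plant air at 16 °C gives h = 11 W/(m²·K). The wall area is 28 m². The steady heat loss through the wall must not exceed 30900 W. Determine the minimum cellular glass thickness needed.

L ≈ 18.1 mm

Series thermal resistances:
R_magnesite brick = L/(kA) = 0.225/(2.59×28) = 0.003103 K/W
R_high-alumina brick = L/(kA) = 0.18/(1.77×28) = 0.003632 K/W
R_outer film = 1/(h_o·A) = 1/(11×28) = 0.003247 K/W
Sum of the known resistances R_other = 0.009981 K/W
Required total resistance R_tot = ΔT/Q_allow = 735/30900 = 0.02379 K/W
R_cellular glass = R_tot − R_other = 0.01381 K/W
L = R·k·A = 0.01381×0.0467×28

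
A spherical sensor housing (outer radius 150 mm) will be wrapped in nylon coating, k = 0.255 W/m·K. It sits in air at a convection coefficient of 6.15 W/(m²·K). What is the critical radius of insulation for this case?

For a sphere r_cr = 2k/h = 2×0.255/6.15
r_cr = 82.9 mm; since the bare radius (150 mm) is above r_cr, any added insulation will reduce heat loss.

r_cr ≈ 82.9 mm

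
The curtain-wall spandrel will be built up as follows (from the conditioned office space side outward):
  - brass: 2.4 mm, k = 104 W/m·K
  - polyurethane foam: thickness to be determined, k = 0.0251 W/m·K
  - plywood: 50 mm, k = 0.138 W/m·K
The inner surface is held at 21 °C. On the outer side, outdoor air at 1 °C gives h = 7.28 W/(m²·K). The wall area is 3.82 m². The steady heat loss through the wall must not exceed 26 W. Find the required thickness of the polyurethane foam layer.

Series thermal resistances:
R_brass = L/(kA) = 0.0024/(104×3.82) = 6.041×10^-6 K/W
R_plywood = L/(kA) = 0.05/(0.138×3.82) = 0.09485 K/W
R_outer film = 1/(h_o·A) = 1/(7.28×3.82) = 0.03596 K/W
Sum of the known resistances R_other = 0.1308 K/W
Required total resistance R_tot = ΔT/Q_allow = 20/26 = 0.7692 K/W
R_polyurethane foam = R_tot − R_other = 0.6384 K/W
L = R·k·A = 0.6384×0.0251×3.82

L ≈ 61.2 mm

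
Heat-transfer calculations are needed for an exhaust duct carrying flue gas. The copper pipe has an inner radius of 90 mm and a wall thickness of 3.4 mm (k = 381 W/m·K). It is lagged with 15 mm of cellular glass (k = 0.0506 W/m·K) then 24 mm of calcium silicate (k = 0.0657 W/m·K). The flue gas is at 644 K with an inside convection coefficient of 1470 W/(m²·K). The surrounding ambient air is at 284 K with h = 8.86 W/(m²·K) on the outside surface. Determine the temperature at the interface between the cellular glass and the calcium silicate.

Treating each annulus and film as a series resistance:
R_inner film = 1/(h_i·2πr₁L) = 1/(1470×2π×0.09×1) = 0.001203 K/W
R_copper pipe wall = ln(93.4/90)/(2π×381×1) = 1.549×10^-5 K/W
R_cellular glass = ln(108.4/93.4)/(2π×0.0506×1) = 0.4685 K/W
R_calcium silicate = ln(132.4/108.4)/(2π×0.0657×1) = 0.4845 K/W
R_outer film = 1/(h_o·2πr_oL) = 1/(8.86×2π×0.1324×1) = 0.1357 K/W
R_total = 1.09 K/W
Q = ΔT/R_total = 360/1.09
Q = 330 W/m
T_interface = T_inner − Q·ΣR(inner→interface) = 644 − 330×0.4697

T ≈ 489 K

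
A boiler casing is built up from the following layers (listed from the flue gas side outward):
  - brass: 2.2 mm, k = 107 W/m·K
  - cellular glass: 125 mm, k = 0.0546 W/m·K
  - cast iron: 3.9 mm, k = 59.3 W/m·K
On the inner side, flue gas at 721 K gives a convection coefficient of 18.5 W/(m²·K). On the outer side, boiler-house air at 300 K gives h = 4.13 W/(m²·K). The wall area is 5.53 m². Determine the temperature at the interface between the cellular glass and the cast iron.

Using the resistance-network approach (series):
R_inner film = 1/(h_i·A) = 1/(18.5×5.53) = 0.009775 K/W
R_brass = L/(kA) = 0.0022/(107×5.53) = 3.718×10^-6 K/W
R_cellular glass = L/(kA) = 0.125/(0.0546×5.53) = 0.414 K/W
R_cast iron = L/(kA) = 0.0039/(59.3×5.53) = 1.189×10^-5 K/W
R_outer film = 1/(h_o·A) = 1/(4.13×5.53) = 0.04378 K/W
R_total = 0.4676 K/W;  Q = ΔT/R_total = 421/0.4676 = 900.4 W
T_interface = T_inner − Q·ΣR(inner→interface) = 721 − 900×0.4238

T ≈ 339 K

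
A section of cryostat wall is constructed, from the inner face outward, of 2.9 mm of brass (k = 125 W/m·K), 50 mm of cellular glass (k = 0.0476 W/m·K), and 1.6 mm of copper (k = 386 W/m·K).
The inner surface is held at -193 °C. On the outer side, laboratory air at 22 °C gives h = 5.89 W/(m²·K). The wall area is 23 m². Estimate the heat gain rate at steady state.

Model the wall as resistances in series:
R_brass = L/(kA) = 0.0029/(125×23) = 1.009×10^-6 K/W
R_cellular glass = L/(kA) = 0.05/(0.0476×23) = 0.04567 K/W
R_copper = L/(kA) = 0.0016/(386×23) = 1.802×10^-7 K/W
R_outer film = 1/(h_o·A) = 1/(5.89×23) = 0.007382 K/W
R_total = 0.05305 K/W
Q = ΔT / R_total = 215 / 0.05305

Q ≈ 4050 W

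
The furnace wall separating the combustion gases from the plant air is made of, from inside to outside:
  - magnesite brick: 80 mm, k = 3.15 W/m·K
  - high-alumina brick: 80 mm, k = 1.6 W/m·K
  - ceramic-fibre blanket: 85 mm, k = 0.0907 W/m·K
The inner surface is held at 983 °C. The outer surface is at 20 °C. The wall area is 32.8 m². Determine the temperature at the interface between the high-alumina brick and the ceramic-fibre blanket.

T ≈ 911 °C

Using the resistance-network approach (series):
R_magnesite brick = L/(kA) = 0.08/(3.15×32.8) = 7.743×10^-4 K/W
R_high-alumina brick = L/(kA) = 0.08/(1.6×32.8) = 0.001524 K/W
R_ceramic-fibre blanket = L/(kA) = 0.085/(0.0907×32.8) = 0.02857 K/W
R_total = 0.03087 K/W;  Q = ΔT/R_total = 963/0.03087 = 31190 W
T_interface = T_inner − Q·ΣR(inner→interface) = 983 − 31200×0.002299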